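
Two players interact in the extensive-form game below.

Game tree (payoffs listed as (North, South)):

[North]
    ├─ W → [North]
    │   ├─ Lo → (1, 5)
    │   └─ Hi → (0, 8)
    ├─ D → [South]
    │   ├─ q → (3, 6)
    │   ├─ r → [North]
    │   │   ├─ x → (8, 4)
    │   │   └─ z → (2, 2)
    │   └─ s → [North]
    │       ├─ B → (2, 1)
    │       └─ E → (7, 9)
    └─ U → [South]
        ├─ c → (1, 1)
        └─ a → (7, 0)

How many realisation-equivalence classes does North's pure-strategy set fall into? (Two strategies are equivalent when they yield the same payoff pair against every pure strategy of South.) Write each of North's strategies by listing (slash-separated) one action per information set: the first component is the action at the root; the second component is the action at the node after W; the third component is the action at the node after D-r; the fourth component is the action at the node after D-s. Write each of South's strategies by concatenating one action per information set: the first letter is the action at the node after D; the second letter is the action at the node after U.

7

North has 24 pure strategies: W/Lo/x/B, W/Lo/x/E, W/Lo/z/B, W/Lo/z/E, W/Hi/x/B, W/Hi/x/E, W/Hi/z/B, W/Hi/z/E, D/Lo/x/B, D/Lo/x/E, D/Lo/z/B, D/Lo/z/E, D/Hi/x/B, D/Hi/x/E, D/Hi/z/B, D/Hi/z/E, U/Lo/x/B, U/Lo/x/E, U/Lo/z/B, U/Lo/z/E, U/Hi/x/B, U/Hi/x/E, U/Hi/z/B, U/Hi/z/E. Columns: qc, qa, rc, ra, sc, sa.
{W/Lo/x/B, W/Lo/x/E, W/Lo/z/B, W/Lo/z/E} → row (1,5) (1,5) (1,5) (1,5) (1,5) (1,5)
{W/Hi/x/B, W/Hi/x/E, W/Hi/z/B, W/Hi/z/E} → row (0,8) (0,8) (0,8) (0,8) (0,8) (0,8)
{D/Lo/x/B, D/Hi/x/B} → row (3,6) (3,6) (8,4) (8,4) (2,1) (2,1)
{D/Lo/x/E, D/Hi/x/E} → row (3,6) (3,6) (8,4) (8,4) (7,9) (7,9)
{D/Lo/z/B, D/Hi/z/B} → row (3,6) (3,6) (2,2) (2,2) (2,1) (2,1)
{D/Lo/z/E, D/Hi/z/E} → row (3,6) (3,6) (2,2) (2,2) (7,9) (7,9)
{U/Lo/x/B, U/Lo/x/E, U/Lo/z/B, U/Lo/z/E, U/Hi/x/B, U/Hi/x/E, U/Hi/z/B, U/Hi/z/E} → row (1,1) (7,0) (1,1) (7,0) (1,1) (7,0)
That's 7 distinct rows out of 24 strategies.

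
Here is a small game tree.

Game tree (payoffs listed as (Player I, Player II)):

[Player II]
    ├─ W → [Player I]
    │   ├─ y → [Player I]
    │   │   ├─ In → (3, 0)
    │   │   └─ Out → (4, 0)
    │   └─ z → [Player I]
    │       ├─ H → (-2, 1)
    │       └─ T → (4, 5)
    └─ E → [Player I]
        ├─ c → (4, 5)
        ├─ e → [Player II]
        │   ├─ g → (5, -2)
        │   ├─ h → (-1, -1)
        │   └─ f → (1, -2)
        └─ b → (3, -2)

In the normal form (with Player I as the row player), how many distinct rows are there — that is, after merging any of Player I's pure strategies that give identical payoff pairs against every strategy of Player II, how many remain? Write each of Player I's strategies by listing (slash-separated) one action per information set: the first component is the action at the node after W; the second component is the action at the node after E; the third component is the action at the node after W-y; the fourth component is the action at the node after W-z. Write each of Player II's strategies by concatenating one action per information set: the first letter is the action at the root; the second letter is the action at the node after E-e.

Player I has 24 pure strategies: y/c/In/H, y/c/In/T, y/c/Out/H, y/c/Out/T, y/e/In/H, y/e/In/T, y/e/Out/H, y/e/Out/T, y/b/In/H, y/b/In/T, y/b/Out/H, y/b/Out/T, z/c/In/H, z/c/In/T, z/c/Out/H, z/c/Out/T, z/e/In/H, z/e/In/T, z/e/Out/H, z/e/Out/T, z/b/In/H, z/b/In/T, z/b/Out/H, z/b/Out/T. Columns: Wg, Wh, Wf, Eg, Eh, Ef.
{y/c/In/H, y/c/In/T} → row (3,0) (3,0) (3,0) (4,5) (4,5) (4,5)
{y/c/Out/H, y/c/Out/T} → row (4,0) (4,0) (4,0) (4,5) (4,5) (4,5)
{y/e/In/H, y/e/In/T} → row (3,0) (3,0) (3,0) (5,-2) (-1,-1) (1,-2)
{y/e/Out/H, y/e/Out/T} → row (4,0) (4,0) (4,0) (5,-2) (-1,-1) (1,-2)
{y/b/In/H, y/b/In/T} → row (3,0) (3,0) (3,0) (3,-2) (3,-2) (3,-2)
{y/b/Out/H, y/b/Out/T} → row (4,0) (4,0) (4,0) (3,-2) (3,-2) (3,-2)
{z/c/In/H, z/c/Out/H} → row (-2,1) (-2,1) (-2,1) (4,5) (4,5) (4,5)
{z/c/In/T, z/c/Out/T} → row (4,5) (4,5) (4,5) (4,5) (4,5) (4,5)
{z/e/In/H, z/e/Out/H} → row (-2,1) (-2,1) (-2,1) (5,-2) (-1,-1) (1,-2)
{z/e/In/T, z/e/Out/T} → row (4,5) (4,5) (4,5) (5,-2) (-1,-1) (1,-2)
{z/b/In/H, z/b/Out/H} → row (-2,1) (-2,1) (-2,1) (3,-2) (3,-2) (3,-2)
{z/b/In/T, z/b/Out/T} → row (4,5) (4,5) (4,5) (3,-2) (3,-2) (3,-2)
That's 12 distinct rows out of 24 strategies.

12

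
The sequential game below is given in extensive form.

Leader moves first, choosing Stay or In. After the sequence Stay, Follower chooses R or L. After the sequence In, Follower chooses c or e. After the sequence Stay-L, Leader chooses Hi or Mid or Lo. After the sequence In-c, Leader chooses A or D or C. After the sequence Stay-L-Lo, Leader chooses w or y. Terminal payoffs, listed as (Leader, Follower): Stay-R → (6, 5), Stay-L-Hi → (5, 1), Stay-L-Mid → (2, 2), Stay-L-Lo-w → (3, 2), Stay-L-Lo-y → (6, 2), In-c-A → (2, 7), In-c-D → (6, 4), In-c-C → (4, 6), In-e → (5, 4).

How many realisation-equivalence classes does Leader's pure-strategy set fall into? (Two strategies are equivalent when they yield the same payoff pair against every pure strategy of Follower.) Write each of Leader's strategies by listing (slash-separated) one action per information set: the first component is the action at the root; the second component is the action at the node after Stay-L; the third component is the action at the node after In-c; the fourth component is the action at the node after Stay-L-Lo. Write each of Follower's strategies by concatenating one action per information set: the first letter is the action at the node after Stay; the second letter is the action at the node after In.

Leader has 36 pure strategies: Stay/Hi/A/w, Stay/Hi/A/y, Stay/Hi/D/w, Stay/Hi/D/y, Stay/Hi/C/w, Stay/Hi/C/y, Stay/Mid/A/w, Stay/Mid/A/y, Stay/Mid/D/w, Stay/Mid/D/y, Stay/Mid/C/w, Stay/Mid/C/y, Stay/Lo/A/w, Stay/Lo/A/y, Stay/Lo/D/w, Stay/Lo/D/y, Stay/Lo/C/w, Stay/Lo/C/y, In/Hi/A/w, In/Hi/A/y, In/Hi/D/w, In/Hi/D/y, In/Hi/C/w, In/Hi/C/y, In/Mid/A/w, In/Mid/A/y, In/Mid/D/w, In/Mid/D/y, In/Mid/C/w, In/Mid/C/y, In/Lo/A/w, In/Lo/A/y, In/Lo/D/w, In/Lo/D/y, In/Lo/C/w, In/Lo/C/y. Columns: Rc, Re, Lc, Le.
{Stay/Hi/A/w, Stay/Hi/A/y, Stay/Hi/D/w, Stay/Hi/D/y, Stay/Hi/C/w, Stay/Hi/C/y} → row (6,5) (6,5) (5,1) (5,1)
{Stay/Mid/A/w, Stay/Mid/A/y, Stay/Mid/D/w, Stay/Mid/D/y, Stay/Mid/C/w, Stay/Mid/C/y} → row (6,5) (6,5) (2,2) (2,2)
{Stay/Lo/A/w, Stay/Lo/D/w, Stay/Lo/C/w} → row (6,5) (6,5) (3,2) (3,2)
{Stay/Lo/A/y, Stay/Lo/D/y, Stay/Lo/C/y} → row (6,5) (6,5) (6,2) (6,2)
{In/Hi/A/w, In/Hi/A/y, In/Mid/A/w, In/Mid/A/y, In/Lo/A/w, In/Lo/A/y} → row (2,7) (5,4) (2,7) (5,4)
{In/Hi/D/w, In/Hi/D/y, In/Mid/D/w, In/Mid/D/y, In/Lo/D/w, In/Lo/D/y} → row (6,4) (5,4) (6,4) (5,4)
{In/Hi/C/w, In/Hi/C/y, In/Mid/C/w, In/Mid/C/y, In/Lo/C/w, In/Lo/C/y} → row (4,6) (5,4) (4,6) (5,4)
That's 7 distinct rows out of 36 strategies.

7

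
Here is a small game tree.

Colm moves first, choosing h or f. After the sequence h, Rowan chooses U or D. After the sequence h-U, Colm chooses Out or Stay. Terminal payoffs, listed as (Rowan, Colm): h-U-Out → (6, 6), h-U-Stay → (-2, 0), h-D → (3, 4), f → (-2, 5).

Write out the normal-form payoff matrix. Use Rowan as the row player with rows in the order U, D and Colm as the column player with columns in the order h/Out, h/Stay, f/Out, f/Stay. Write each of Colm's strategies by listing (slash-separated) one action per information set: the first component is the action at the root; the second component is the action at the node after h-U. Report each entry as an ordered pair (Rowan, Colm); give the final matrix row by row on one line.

Row U: h/Out→(6,6), h/Stay→(-2,0), f/Out→(-2,5), f/Stay→(-2,5)
Row D: h/Out→(3,4), h/Stay→(3,4), f/Out→(-2,5), f/Stay→(-2,5)

U: (6,6) (-2,0) (-2,5) (-2,5) | D: (3,4) (3,4) (-2,5) (-2,5)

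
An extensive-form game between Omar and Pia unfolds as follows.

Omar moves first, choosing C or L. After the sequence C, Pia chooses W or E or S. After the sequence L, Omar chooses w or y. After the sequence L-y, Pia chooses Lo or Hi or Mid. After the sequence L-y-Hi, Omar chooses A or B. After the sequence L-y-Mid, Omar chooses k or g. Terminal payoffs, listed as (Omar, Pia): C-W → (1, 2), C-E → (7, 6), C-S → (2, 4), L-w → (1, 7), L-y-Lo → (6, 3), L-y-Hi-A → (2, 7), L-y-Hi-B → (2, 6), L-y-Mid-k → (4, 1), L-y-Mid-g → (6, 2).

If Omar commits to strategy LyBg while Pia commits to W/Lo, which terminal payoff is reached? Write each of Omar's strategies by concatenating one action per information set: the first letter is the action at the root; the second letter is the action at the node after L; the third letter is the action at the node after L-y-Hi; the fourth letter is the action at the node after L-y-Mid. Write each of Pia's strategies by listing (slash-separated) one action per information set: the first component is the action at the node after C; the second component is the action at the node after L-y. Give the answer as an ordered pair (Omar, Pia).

(6, 3)

Trace the play path from the root:
  Omar plays L
  Omar plays y at [L]
  Pia plays Lo at [L-y]
→ terminal payoff (6, 3).
(Omar's choice at the node after L-y-Hi is never reached on this path, so it doesn't affect the outcome.)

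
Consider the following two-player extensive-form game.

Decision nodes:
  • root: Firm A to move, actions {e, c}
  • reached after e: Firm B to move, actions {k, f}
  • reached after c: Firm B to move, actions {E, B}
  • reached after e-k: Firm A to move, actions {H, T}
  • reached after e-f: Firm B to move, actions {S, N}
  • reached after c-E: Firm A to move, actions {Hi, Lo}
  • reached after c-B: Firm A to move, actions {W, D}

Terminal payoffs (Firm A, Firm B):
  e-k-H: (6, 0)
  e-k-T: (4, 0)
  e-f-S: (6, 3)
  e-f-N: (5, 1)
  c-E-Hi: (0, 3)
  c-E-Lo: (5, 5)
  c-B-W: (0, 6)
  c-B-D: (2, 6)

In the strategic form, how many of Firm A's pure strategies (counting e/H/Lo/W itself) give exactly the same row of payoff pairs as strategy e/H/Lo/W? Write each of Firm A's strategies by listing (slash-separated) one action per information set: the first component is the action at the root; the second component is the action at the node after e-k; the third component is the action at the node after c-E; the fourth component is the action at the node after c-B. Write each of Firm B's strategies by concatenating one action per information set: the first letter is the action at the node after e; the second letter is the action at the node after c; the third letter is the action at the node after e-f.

4

Row for e/H/Lo/W (columns kES, kEN, kBS, kBN, fES, fEN, fBS, fBN): (6,0) (6,0) (6,0) (6,0) (6,3) (5,1) (6,3) (5,1).
Under e/H/Lo/W, Firm A's choice at the node after c-E and at the node after c-B can never be reached regardless of what Firm B does, so varying those choices leaves every outcome unchanged.
Holding the reachable choices fixed and varying the unreachable ones freely already gives 2 × 2 = 4 equivalent strategies.
No other strategy reproduces this row, so those 4 are the full class: e/H/Hi/W, e/H/Hi/D, e/H/Lo/W, e/H/Lo/D.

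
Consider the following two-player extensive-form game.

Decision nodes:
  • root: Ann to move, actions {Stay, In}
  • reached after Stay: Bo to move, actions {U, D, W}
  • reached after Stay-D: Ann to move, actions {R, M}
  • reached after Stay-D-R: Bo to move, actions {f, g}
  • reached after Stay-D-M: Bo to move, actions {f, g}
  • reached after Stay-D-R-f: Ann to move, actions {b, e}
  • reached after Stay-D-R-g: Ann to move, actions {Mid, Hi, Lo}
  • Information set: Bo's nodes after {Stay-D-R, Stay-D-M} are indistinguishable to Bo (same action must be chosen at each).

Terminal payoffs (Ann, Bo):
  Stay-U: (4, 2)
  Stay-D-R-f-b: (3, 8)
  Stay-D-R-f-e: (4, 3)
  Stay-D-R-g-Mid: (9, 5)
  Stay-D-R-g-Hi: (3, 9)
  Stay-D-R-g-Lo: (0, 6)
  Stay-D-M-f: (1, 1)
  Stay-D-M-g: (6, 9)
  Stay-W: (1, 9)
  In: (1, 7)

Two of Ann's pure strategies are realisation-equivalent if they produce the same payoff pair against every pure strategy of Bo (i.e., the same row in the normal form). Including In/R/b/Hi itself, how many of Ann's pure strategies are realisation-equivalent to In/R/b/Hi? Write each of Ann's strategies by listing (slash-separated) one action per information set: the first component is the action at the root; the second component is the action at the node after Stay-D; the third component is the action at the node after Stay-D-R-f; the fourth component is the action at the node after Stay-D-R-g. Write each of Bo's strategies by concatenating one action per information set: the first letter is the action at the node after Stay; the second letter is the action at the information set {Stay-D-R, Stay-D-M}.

Row for In/R/b/Hi (columns Uf, Ug, Df, Dg, Wf, Wg): (1,7) (1,7) (1,7) (1,7) (1,7) (1,7).
Under In/R/b/Hi, Ann's choice at the node after Stay-D and at the node after Stay-D-R-f and at the node after Stay-D-R-g can never be reached regardless of what Bo does, so varying those choices leaves every outcome unchanged.
Holding the reachable choices fixed and varying the unreachable ones freely already gives 2 × 2 × 3 = 12 equivalent strategies.
No other strategy reproduces this row, so those 12 are the full class: In/R/b/Mid, In/R/b/Hi, In/R/b/Lo, In/R/e/Mid, In/R/e/Hi, In/R/e/Lo, In/M/b/Mid, In/M/b/Hi, In/M/b/Lo, In/M/e/Mid, In/M/e/Hi, In/M/e/Lo.

12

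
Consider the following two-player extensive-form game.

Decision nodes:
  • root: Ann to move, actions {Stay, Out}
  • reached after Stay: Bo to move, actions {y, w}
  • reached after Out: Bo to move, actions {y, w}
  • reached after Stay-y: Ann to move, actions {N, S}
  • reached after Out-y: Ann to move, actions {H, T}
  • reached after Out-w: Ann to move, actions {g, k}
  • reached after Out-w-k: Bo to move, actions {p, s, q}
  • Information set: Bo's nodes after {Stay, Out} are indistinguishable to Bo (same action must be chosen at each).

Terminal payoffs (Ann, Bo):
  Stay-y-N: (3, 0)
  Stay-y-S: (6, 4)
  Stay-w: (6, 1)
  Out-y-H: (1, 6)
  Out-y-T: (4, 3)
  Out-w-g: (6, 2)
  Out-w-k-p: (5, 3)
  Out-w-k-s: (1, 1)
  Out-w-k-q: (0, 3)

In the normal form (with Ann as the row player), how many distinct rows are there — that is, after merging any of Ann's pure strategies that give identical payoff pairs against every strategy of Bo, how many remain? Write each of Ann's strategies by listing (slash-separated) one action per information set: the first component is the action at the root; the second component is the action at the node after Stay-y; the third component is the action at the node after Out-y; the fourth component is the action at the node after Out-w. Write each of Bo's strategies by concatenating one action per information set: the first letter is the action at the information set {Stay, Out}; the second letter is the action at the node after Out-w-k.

6

Ann has 16 pure strategies: Stay/N/H/g, Stay/N/H/k, Stay/N/T/g, Stay/N/T/k, Stay/S/H/g, Stay/S/H/k, Stay/S/T/g, Stay/S/T/k, Out/N/H/g, Out/N/H/k, Out/N/T/g, Out/N/T/k, Out/S/H/g, Out/S/H/k, Out/S/T/g, Out/S/T/k. Columns: yp, ys, yq, wp, ws, wq.
{Stay/N/H/g, Stay/N/H/k, Stay/N/T/g, Stay/N/T/k} → row (3,0) (3,0) (3,0) (6,1) (6,1) (6,1)
{Stay/S/H/g, Stay/S/H/k, Stay/S/T/g, Stay/S/T/k} → row (6,4) (6,4) (6,4) (6,1) (6,1) (6,1)
{Out/N/H/g, Out/S/H/g} → row (1,6) (1,6) (1,6) (6,2) (6,2) (6,2)
{Out/N/H/k, Out/S/H/k} → row (1,6) (1,6) (1,6) (5,3) (1,1) (0,3)
{Out/N/T/g, Out/S/T/g} → row (4,3) (4,3) (4,3) (6,2) (6,2) (6,2)
{Out/N/T/k, Out/S/T/k} → row (4,3) (4,3) (4,3) (5,3) (1,1) (0,3)
That's 6 distinct rows out of 16 strategies.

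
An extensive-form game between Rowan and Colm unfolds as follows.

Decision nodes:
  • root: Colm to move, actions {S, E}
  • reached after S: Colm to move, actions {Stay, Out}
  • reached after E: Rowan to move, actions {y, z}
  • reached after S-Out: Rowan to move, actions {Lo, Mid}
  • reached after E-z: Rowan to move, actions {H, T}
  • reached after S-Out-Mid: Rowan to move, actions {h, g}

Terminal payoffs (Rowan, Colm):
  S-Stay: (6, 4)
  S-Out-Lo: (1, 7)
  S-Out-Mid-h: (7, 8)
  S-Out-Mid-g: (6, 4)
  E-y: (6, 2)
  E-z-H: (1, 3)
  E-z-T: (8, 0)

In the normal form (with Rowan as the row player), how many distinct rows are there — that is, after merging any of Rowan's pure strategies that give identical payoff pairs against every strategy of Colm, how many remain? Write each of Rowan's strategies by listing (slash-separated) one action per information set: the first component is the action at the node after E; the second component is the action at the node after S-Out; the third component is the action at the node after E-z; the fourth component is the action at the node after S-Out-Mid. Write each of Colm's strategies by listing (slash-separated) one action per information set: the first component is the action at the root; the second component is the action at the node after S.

9

Rowan has 16 pure strategies: y/Lo/H/h, y/Lo/H/g, y/Lo/T/h, y/Lo/T/g, y/Mid/H/h, y/Mid/H/g, y/Mid/T/h, y/Mid/T/g, z/Lo/H/h, z/Lo/H/g, z/Lo/T/h, z/Lo/T/g, z/Mid/H/h, z/Mid/H/g, z/Mid/T/h, z/Mid/T/g. Columns: S/Stay, S/Out, E/Stay, E/Out.
{y/Lo/H/h, y/Lo/H/g, y/Lo/T/h, y/Lo/T/g} → row (6,4) (1,7) (6,2) (6,2)
{y/Mid/H/h, y/Mid/T/h} → row (6,4) (7,8) (6,2) (6,2)
{y/Mid/H/g, y/Mid/T/g} → row (6,4) (6,4) (6,2) (6,2)
{z/Lo/H/h, z/Lo/H/g} → row (6,4) (1,7) (1,3) (1,3)
{z/Lo/T/h, z/Lo/T/g} → row (6,4) (1,7) (8,0) (8,0)
{z/Mid/H/h} → row (6,4) (7,8) (1,3) (1,3)
{z/Mid/H/g} → row (6,4) (6,4) (1,3) (1,3)
{z/Mid/T/h} → row (6,4) (7,8) (8,0) (8,0)
{z/Mid/T/g} → row (6,4) (6,4) (8,0) (8,0)
That's 9 distinct rows out of 16 strategies.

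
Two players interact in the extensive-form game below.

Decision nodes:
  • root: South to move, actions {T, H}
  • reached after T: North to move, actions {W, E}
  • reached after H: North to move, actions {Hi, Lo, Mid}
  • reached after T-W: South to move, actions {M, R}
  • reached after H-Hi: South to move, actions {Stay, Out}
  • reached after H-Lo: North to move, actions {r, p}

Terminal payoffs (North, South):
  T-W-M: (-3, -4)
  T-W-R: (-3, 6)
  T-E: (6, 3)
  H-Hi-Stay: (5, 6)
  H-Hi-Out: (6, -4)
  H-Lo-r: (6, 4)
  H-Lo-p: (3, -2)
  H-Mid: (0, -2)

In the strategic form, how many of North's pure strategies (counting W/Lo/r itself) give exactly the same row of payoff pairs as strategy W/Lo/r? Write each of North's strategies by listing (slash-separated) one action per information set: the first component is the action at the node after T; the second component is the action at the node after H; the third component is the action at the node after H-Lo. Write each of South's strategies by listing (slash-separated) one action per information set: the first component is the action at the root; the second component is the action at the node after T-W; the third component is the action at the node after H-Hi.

Row for W/Lo/r (columns T/M/Stay, T/M/Out, T/R/Stay, T/R/Out, H/M/Stay, H/M/Out, H/R/Stay, H/R/Out): (-3,-4) (-3,-4) (-3,6) (-3,6) (6,4) (6,4) (6,4) (6,4).
Every one of North's information sets is on the play path for some reply by South when North follows W/Lo/r.
Changing the action at any of them therefore changes at least one column, so only W/Lo/r itself gives this row.

1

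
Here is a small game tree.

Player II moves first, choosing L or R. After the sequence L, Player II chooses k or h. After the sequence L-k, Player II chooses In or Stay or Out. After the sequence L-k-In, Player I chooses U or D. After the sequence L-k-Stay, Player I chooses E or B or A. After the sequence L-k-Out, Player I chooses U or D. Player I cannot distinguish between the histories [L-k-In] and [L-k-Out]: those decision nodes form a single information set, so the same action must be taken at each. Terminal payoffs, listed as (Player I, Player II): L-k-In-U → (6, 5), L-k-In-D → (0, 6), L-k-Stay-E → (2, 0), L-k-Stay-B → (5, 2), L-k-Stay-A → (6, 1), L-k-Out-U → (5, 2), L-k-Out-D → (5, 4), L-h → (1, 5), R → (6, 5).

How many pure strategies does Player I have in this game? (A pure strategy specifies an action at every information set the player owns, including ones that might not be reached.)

Player I owns the information set {L-k-In, L-k-Out} with actions {U, D} — two choices.
Player I owns the node after L-k-Stay with actions {E, B, A} — three choices.
A pure strategy fixes one action at each information set independently, so the count is the product 2 × 3 = 6.

6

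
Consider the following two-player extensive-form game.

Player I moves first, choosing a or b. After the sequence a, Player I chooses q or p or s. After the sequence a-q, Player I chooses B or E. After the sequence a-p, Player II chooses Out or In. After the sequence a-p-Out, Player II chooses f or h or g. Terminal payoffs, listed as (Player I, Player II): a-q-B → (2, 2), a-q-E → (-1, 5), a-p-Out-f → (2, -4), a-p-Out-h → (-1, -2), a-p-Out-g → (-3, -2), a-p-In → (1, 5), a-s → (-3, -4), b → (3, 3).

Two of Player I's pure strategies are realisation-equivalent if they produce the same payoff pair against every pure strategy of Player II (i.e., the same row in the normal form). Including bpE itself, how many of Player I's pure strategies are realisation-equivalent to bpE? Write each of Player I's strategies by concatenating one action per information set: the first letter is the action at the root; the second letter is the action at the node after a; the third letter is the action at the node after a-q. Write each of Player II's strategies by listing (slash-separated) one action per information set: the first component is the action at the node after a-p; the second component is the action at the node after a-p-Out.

6

Row for bpE (columns Out/f, Out/h, Out/g, In/f, In/h, In/g): (3,3) (3,3) (3,3) (3,3) (3,3) (3,3).
Under bpE, Player I's choice at the node after a and at the node after a-q can never be reached regardless of what Player II does, so varying those choices leaves every outcome unchanged.
Holding the reachable choices fixed and varying the unreachable ones freely already gives 3 × 2 = 6 equivalent strategies.
No other strategy reproduces this row, so those 6 are the full class: bqB, bqE, bpB, bpE, bsB, bsE.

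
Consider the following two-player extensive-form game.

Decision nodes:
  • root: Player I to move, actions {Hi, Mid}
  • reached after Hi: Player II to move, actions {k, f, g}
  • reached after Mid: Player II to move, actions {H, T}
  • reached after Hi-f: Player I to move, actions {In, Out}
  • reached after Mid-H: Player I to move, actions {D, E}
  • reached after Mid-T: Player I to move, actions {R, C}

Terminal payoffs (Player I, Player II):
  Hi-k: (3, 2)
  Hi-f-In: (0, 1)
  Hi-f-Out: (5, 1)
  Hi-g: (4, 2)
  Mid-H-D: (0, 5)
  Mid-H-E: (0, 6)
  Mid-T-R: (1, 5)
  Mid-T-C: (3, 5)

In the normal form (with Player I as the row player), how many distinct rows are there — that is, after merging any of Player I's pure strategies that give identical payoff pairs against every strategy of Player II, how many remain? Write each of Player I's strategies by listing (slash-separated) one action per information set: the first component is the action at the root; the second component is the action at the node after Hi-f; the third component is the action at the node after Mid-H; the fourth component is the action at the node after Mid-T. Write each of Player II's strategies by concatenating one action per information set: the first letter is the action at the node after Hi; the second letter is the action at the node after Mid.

Player I has 16 pure strategies: Hi/In/D/R, Hi/In/D/C, Hi/In/E/R, Hi/In/E/C, Hi/Out/D/R, Hi/Out/D/C, Hi/Out/E/R, Hi/Out/E/C, Mid/In/D/R, Mid/In/D/C, Mid/In/E/R, Mid/In/E/C, Mid/Out/D/R, Mid/Out/D/C, Mid/Out/E/R, Mid/Out/E/C. Columns: kH, kT, fH, fT, gH, gT.
{Hi/In/D/R, Hi/In/D/C, Hi/In/E/R, Hi/In/E/C} → row (3,2) (3,2) (0,1) (0,1) (4,2) (4,2)
{Hi/Out/D/R, Hi/Out/D/C, Hi/Out/E/R, Hi/Out/E/C} → row (3,2) (3,2) (5,1) (5,1) (4,2) (4,2)
{Mid/In/D/R, Mid/Out/D/R} → row (0,5) (1,5) (0,5) (1,5) (0,5) (1,5)
{Mid/In/D/C, Mid/Out/D/C} → row (0,5) (3,5) (0,5) (3,5) (0,5) (3,5)
{Mid/In/E/R, Mid/Out/E/R} → row (0,6) (1,5) (0,6) (1,5) (0,6) (1,5)
{Mid/In/E/C, Mid/Out/E/C} → row (0,6) (3,5) (0,6) (3,5) (0,6) (3,5)
That's 6 distinct rows out of 16 strategies.

6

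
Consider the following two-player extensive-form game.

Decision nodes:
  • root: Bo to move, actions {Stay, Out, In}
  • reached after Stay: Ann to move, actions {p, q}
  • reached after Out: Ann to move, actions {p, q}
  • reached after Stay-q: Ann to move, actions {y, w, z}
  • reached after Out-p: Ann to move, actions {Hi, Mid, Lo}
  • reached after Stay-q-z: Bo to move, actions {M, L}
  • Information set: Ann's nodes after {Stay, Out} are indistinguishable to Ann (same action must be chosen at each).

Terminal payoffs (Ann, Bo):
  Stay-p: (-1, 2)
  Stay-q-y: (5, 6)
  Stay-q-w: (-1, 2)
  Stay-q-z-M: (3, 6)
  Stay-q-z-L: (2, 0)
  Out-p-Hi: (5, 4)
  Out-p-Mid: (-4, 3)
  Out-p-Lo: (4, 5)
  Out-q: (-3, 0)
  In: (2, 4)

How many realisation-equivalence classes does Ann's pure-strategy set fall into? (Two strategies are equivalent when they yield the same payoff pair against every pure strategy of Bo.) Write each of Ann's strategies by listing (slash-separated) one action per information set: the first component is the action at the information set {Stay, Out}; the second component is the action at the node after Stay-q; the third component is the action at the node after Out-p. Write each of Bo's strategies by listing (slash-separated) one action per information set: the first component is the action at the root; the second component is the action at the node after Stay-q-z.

6

Ann has 18 pure strategies: p/y/Hi, p/y/Mid, p/y/Lo, p/w/Hi, p/w/Mid, p/w/Lo, p/z/Hi, p/z/Mid, p/z/Lo, q/y/Hi, q/y/Mid, q/y/Lo, q/w/Hi, q/w/Mid, q/w/Lo, q/z/Hi, q/z/Mid, q/z/Lo. Columns: Stay/M, Stay/L, Out/M, Out/L, In/M, In/L.
{p/y/Hi, p/w/Hi, p/z/Hi} → row (-1,2) (-1,2) (5,4) (5,4) (2,4) (2,4)
{p/y/Mid, p/w/Mid, p/z/Mid} → row (-1,2) (-1,2) (-4,3) (-4,3) (2,4) (2,4)
{p/y/Lo, p/w/Lo, p/z/Lo} → row (-1,2) (-1,2) (4,5) (4,5) (2,4) (2,4)
{q/y/Hi, q/y/Mid, q/y/Lo} → row (5,6) (5,6) (-3,0) (-3,0) (2,4) (2,4)
{q/w/Hi, q/w/Mid, q/w/Lo} → row (-1,2) (-1,2) (-3,0) (-3,0) (2,4) (2,4)
{q/z/Hi, q/z/Mid, q/z/Lo} → row (3,6) (2,0) (-3,0) (-3,0) (2,4) (2,4)
That's 6 distinct rows out of 18 strategies.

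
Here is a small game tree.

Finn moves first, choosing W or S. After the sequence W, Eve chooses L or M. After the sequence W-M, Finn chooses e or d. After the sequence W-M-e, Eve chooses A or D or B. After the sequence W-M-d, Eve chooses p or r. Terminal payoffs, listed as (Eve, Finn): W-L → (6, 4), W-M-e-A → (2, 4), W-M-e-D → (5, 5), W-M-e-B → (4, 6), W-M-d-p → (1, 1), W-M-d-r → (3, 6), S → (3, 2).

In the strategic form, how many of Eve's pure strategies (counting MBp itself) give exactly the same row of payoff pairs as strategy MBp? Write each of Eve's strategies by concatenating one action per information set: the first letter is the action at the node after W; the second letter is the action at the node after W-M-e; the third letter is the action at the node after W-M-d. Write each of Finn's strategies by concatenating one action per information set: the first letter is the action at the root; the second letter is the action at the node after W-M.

1

Row for MBp (columns We, Wd, Se, Sd): (4,6) (1,1) (3,2) (3,2).
Every one of Eve's information sets is on the play path for some reply by Finn when Eve follows MBp.
Changing the action at any of them therefore changes at least one column, so only MBp itself gives this row.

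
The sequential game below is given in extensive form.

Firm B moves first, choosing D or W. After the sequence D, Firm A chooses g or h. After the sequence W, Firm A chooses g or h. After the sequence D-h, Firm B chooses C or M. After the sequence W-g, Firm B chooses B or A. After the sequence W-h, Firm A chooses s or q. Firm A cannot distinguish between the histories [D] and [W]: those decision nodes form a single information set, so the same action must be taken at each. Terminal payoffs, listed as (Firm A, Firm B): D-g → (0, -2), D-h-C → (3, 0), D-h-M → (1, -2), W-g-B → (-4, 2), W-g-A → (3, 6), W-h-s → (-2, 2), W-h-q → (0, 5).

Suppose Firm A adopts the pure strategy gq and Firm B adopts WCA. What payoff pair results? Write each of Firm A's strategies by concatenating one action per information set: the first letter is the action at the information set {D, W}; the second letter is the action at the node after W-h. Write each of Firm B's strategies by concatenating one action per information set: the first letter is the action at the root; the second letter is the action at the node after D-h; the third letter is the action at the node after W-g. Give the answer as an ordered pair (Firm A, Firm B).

Trace the play path from the root:
  Firm B plays W
  Firm A plays g at [W]
  Firm B plays A at [W-g]
→ terminal payoff (3, 6).
(Firm A's choice at the node after W-h is never reached on this path, so it doesn't affect the outcome.)

(3, 6)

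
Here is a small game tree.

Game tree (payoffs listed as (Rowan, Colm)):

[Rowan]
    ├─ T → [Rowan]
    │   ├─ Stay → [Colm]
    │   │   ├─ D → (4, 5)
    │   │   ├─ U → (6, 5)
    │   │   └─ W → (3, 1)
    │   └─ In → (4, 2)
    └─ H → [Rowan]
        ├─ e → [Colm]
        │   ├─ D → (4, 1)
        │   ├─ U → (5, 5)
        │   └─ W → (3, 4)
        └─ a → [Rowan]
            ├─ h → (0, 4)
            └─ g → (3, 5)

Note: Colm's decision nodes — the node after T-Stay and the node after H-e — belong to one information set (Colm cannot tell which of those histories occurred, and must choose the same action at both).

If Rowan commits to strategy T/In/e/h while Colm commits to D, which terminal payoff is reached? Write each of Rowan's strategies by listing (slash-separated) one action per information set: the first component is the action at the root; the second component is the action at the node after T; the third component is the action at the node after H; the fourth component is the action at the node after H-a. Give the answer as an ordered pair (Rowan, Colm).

Trace the play path from the root:
  Rowan plays T
  Rowan plays In at [T]
→ terminal payoff (4, 2).
(Rowan's choice at the node after H is never reached on this path, so it doesn't affect the outcome.)

(4, 2)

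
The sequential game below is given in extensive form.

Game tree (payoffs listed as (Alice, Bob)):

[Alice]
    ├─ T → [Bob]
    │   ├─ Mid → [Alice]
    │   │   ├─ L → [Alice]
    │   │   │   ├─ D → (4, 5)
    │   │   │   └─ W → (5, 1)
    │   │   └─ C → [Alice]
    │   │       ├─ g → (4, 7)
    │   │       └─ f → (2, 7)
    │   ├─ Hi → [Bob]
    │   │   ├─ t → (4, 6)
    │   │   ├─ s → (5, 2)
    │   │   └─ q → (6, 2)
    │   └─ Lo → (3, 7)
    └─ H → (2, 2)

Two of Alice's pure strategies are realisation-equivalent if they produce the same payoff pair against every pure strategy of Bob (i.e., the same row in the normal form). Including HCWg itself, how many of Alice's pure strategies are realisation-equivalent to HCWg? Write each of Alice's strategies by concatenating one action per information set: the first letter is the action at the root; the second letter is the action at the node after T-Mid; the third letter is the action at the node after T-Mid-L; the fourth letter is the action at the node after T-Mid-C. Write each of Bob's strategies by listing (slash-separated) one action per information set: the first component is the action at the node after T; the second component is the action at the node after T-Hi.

Row for HCWg (columns Mid/t, Mid/s, Mid/q, Hi/t, Hi/s, Hi/q, Lo/t, Lo/s, Lo/q): (2,2) (2,2) (2,2) (2,2) (2,2) (2,2) (2,2) (2,2) (2,2).
Under HCWg, Alice's choice at the node after T-Mid and at the node after T-Mid-L and at the node after T-Mid-C can never be reached regardless of what Bob does, so varying those choices leaves every outcome unchanged.
Holding the reachable choices fixed and varying the unreachable ones freely already gives 2 × 2 × 2 = 8 equivalent strategies.
No other strategy reproduces this row, so those 8 are the full class: HLDg, HLDf, HLWg, HLWf, HCDg, HCDf, HCWg, HCWf.

8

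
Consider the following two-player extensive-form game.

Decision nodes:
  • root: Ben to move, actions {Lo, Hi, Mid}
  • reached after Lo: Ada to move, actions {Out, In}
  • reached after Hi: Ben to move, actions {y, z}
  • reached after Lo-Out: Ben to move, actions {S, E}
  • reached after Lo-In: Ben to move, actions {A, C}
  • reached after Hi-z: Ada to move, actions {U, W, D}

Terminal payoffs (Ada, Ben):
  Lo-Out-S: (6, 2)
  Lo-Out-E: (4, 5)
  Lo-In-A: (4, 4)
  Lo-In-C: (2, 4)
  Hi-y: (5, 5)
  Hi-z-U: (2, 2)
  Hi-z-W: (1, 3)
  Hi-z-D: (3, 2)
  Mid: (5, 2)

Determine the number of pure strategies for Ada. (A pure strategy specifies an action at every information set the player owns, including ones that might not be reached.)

Ada owns the node after Lo with actions {Out, In} — two choices.
Ada owns the node after Hi-z with actions {U, W, D} — three choices.
A pure strategy fixes one action at each information set independently, so the count is the product 2 × 3 = 6.
(For reference, Ben has 24 pure strategies, giving a 6×24 normal-form matrix.)

6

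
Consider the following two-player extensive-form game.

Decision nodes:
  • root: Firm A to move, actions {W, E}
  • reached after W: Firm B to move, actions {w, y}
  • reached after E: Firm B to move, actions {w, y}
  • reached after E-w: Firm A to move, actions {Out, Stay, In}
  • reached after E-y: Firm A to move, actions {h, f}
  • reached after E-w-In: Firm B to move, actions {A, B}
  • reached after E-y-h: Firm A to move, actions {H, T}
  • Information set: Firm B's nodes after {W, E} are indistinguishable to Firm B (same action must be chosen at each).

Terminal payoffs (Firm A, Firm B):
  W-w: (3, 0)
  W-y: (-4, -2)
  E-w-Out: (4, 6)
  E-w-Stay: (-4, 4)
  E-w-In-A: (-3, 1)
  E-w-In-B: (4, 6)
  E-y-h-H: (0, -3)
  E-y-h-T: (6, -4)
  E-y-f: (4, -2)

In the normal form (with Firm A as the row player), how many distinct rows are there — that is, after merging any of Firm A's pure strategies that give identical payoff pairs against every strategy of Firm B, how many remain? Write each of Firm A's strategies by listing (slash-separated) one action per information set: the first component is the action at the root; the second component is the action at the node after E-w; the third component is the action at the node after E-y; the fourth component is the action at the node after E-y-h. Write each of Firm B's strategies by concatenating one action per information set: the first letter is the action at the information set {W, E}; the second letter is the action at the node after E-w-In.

10

Firm A has 24 pure strategies: W/Out/h/H, W/Out/h/T, W/Out/f/H, W/Out/f/T, W/Stay/h/H, W/Stay/h/T, W/Stay/f/H, W/Stay/f/T, W/In/h/H, W/In/h/T, W/In/f/H, W/In/f/T, E/Out/h/H, E/Out/h/T, E/Out/f/H, E/Out/f/T, E/Stay/h/H, E/Stay/h/T, E/Stay/f/H, E/Stay/f/T, E/In/h/H, E/In/h/T, E/In/f/H, E/In/f/T. Columns: wA, wB, yA, yB.
{W/Out/h/H, W/Out/h/T, W/Out/f/H, W/Out/f/T, W/Stay/h/H, W/Stay/h/T, W/Stay/f/H, W/Stay/f/T, W/In/h/H, W/In/h/T, W/In/f/H, W/In/f/T} → row (3,0) (3,0) (-4,-2) (-4,-2)
{E/Out/h/H} → row (4,6) (4,6) (0,-3) (0,-3)
{E/Out/h/T} → row (4,6) (4,6) (6,-4) (6,-4)
{E/Out/f/H, E/Out/f/T} → row (4,6) (4,6) (4,-2) (4,-2)
{E/Stay/h/H} → row (-4,4) (-4,4) (0,-3) (0,-3)
{E/Stay/h/T} → row (-4,4) (-4,4) (6,-4) (6,-4)
{E/Stay/f/H, E/Stay/f/T} → row (-4,4) (-4,4) (4,-2) (4,-2)
{E/In/h/H} → row (-3,1) (4,6) (0,-3) (0,-3)
{E/In/h/T} → row (-3,1) (4,6) (6,-4) (6,-4)
{E/In/f/H, E/In/f/T} → row (-3,1) (4,6) (4,-2) (4,-2)
That's 10 distinct rows out of 24 strategies.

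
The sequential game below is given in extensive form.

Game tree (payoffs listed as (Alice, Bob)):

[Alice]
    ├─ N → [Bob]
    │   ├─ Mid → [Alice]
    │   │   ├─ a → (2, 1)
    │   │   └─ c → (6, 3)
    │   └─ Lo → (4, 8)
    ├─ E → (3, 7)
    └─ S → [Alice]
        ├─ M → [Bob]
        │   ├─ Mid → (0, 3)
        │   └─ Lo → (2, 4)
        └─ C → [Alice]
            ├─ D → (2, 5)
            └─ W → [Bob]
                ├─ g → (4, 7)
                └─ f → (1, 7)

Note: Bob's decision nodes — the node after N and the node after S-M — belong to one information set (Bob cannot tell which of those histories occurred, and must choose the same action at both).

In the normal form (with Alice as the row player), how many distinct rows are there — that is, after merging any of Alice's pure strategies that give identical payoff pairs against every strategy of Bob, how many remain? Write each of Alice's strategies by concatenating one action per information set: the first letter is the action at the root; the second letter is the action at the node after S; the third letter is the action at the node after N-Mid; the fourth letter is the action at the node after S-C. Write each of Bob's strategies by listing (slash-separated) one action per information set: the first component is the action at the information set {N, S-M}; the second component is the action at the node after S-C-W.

Alice has 24 pure strategies: NMaD, NMaW, NMcD, NMcW, NCaD, NCaW, NCcD, NCcW, EMaD, EMaW, EMcD, EMcW, ECaD, ECaW, ECcD, ECcW, SMaD, SMaW, SMcD, SMcW, SCaD, SCaW, SCcD, SCcW. Columns: Mid/g, Mid/f, Lo/g, Lo/f.
{NMaD, NMaW, NCaD, NCaW} → row (2,1) (2,1) (4,8) (4,8)
{NMcD, NMcW, NCcD, NCcW} → row (6,3) (6,3) (4,8) (4,8)
{EMaD, EMaW, EMcD, EMcW, ECaD, ECaW, ECcD, ECcW} → row (3,7) (3,7) (3,7) (3,7)
{SMaD, SMaW, SMcD, SMcW} → row (0,3) (0,3) (2,4) (2,4)
{SCaD, SCcD} → row (2,5) (2,5) (2,5) (2,5)
{SCaW, SCcW} → row (4,7) (1,7) (4,7) (1,7)
That's 6 distinct rows out of 24 strategies.

6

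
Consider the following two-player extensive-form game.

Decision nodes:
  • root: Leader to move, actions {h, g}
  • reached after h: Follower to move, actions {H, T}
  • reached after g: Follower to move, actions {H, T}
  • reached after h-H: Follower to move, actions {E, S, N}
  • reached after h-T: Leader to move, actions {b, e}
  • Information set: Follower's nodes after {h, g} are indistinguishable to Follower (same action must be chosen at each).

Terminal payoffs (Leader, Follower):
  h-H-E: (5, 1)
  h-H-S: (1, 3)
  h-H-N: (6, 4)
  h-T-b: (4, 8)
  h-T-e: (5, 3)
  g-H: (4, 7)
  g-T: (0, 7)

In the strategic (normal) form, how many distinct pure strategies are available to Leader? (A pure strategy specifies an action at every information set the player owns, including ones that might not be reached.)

Leader owns the root with actions {h, g} — two choices.
Leader owns the node after h-T with actions {b, e} — two choices.
A pure strategy fixes one action at each information set independently, so the count is the product 2 × 2 = 4.

4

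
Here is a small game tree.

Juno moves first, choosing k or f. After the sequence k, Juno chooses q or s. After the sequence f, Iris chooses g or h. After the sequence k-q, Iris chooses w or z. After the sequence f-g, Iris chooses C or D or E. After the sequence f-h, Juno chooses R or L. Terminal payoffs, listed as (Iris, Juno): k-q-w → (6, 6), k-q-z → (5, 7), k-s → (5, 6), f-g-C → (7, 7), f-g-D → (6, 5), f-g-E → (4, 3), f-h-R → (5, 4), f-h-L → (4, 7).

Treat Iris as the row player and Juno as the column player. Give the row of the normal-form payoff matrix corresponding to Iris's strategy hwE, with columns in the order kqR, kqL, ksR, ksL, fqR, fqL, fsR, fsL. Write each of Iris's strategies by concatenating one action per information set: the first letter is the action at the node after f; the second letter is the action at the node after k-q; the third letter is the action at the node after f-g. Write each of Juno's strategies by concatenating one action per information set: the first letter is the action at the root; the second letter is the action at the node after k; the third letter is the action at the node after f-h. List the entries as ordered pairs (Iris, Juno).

vs kqR: Juno plays k → Juno plays q at [k] → Iris plays w at [k-q] → (6, 6)
vs kqL: Juno plays k → Juno plays q at [k] → Iris plays w at [k-q] → (6, 6)
vs ksR: Juno plays k → Juno plays s at [k] → (5, 6)
vs ksL: Juno plays k → Juno plays s at [k] → (5, 6)
vs fqR: Juno plays f → Iris plays h at [f] → Juno plays R at [f-h] → (5, 4)
vs fqL: Juno plays f → Iris plays h at [f] → Juno plays L at [f-h] → (4, 7)
vs fsR: Juno plays f → Iris plays h at [f] → Juno plays R at [f-h] → (5, 4)
vs fsL: Juno plays f → Iris plays h at [f] → Juno plays L at [f-h] → (4, 7)

(6,6) (6,6) (5,6) (5,6) (5,4) (4,7) (5,4) (4,7)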